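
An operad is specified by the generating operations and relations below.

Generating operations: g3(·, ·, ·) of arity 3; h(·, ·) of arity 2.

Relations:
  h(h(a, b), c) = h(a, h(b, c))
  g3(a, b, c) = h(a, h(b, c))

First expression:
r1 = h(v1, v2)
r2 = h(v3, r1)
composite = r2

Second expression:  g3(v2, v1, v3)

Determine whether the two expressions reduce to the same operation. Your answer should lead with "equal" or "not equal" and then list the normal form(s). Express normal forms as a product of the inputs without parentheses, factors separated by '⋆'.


not equal — first v3 ⋆ v1 ⋆ v2, second v2 ⋆ v1 ⋆ v3

The first composite normalizes to v3 ⋆ v1 ⋆ v2
The second composite normalizes to v2 ⋆ v1 ⋆ v3
The normal forms differ: not equal.


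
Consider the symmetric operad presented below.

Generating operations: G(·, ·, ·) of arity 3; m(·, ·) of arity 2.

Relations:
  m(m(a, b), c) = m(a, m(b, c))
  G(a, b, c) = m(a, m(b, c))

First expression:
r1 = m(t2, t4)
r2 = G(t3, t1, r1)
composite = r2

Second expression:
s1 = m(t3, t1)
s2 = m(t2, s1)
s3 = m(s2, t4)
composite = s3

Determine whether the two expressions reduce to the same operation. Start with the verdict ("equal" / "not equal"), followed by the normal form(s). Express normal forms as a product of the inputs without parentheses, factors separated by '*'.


not equal; the first gives t3 * t1 * t2 * t4 and the second t2 * t3 * t1 * t4

Reducing the first expression gives t3 * t1 * t2 * t4
Reducing the second expression gives t2 * t3 * t1 * t4
No match — not equal.


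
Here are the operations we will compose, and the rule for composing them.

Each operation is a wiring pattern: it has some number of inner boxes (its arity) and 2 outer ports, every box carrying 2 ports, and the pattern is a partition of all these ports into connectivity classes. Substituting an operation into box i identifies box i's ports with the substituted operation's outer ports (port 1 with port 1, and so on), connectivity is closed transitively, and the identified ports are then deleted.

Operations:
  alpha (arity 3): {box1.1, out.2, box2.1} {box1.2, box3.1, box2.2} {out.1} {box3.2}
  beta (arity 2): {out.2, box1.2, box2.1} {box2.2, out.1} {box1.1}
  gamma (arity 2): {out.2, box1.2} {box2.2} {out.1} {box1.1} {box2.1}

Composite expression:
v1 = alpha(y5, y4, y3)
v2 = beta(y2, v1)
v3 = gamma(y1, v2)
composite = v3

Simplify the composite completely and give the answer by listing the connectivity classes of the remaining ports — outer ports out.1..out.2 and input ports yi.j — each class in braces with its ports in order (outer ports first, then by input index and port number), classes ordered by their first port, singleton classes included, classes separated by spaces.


{out.1} {out.2, y1.2} {y1.1} {y2.1} {y2.2} {y3.1, y4.2, y5.2} {y3.2} {y4.1, y5.1}

Reachability decides: close wires over gamma-identified ports.
stage alpha: inputs (y5, y4, y3), connectivity {out.1} {out.2, y4.1, y5.1} {y3.1, y4.2, y5.2} {y3.2}, out.j its boundary
stage beta: inputs (y2, y5, y4, y3), connectivity {out.1, y4.1, y5.1} {out.2, y2.2} {y2.1} {y3.1, y4.2, y5.2} {y3.2}, out.j its boundary
stage gamma: inputs (y1, y2, y5, y4, y3), connectivity {out.1} {out.2, y1.2} {y1.1} {y2.1} {y2.2} {y3.1, y4.2, y5.2} {y3.2} {y4.1, y5.1}, out.j its boundary


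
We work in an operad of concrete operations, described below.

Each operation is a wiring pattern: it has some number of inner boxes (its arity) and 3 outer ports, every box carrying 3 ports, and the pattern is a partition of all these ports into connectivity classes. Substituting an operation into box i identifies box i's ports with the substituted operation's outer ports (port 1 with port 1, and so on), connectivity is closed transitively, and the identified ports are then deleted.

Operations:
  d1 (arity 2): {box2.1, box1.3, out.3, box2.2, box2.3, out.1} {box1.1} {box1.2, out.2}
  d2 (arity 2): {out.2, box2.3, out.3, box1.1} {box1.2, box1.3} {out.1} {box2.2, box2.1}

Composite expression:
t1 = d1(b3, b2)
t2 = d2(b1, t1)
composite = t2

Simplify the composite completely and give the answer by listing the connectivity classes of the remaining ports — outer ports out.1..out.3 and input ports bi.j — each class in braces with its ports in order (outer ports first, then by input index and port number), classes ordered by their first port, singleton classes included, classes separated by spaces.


{out.1} {out.2, out.3, b1.1, b2.1, b2.2, b2.3, b3.2, b3.3} {b1.2, b1.3} {b3.1}


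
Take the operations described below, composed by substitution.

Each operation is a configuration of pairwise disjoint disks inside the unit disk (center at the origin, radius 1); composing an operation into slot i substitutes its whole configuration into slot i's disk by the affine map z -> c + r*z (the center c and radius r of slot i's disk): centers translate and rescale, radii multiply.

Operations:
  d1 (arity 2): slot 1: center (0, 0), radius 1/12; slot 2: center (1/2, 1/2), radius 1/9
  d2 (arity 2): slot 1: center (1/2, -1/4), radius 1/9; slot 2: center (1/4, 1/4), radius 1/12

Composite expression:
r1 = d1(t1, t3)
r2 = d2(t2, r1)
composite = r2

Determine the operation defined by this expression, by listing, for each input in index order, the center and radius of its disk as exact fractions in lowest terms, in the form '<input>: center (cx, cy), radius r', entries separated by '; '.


t1: center (1/4, 1/4), radius 1/144; t2: center (1/2, -1/4), radius 1/9; t3: center (7/24, 7/24), radius 1/108


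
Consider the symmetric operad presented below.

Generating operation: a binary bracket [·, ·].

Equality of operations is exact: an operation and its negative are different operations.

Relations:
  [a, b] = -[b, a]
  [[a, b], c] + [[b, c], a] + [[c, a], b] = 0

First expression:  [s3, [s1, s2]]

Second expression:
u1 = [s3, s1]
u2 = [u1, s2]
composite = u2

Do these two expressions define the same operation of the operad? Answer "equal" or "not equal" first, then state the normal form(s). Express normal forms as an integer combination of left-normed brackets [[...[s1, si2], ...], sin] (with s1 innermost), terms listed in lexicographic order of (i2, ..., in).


not equal: they reduce to -[[s1, s2], s3] and -[[s1, s3], s2]

The first expression reduces to -[[s1, s2], s3]
The second expression reduces to -[[s1, s3], s2]
Distinct normal forms: not equal.


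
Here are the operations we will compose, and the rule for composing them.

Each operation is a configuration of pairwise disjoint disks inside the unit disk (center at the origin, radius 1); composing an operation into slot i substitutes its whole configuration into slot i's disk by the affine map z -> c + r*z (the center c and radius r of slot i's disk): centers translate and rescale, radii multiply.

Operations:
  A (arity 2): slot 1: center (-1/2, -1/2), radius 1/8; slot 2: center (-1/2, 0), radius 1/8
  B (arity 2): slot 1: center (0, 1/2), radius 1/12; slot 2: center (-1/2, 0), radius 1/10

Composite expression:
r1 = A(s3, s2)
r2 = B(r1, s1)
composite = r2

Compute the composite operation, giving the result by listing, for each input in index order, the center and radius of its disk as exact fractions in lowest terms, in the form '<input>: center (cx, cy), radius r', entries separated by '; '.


s1: center (-1/2, 0), radius 1/10; s2: center (-1/24, 1/2), radius 1/96; s3: center (-1/24, 11/24), radius 1/96

Affine substitution under B: radii multiply and s-centers shift.
s3: after 2 affine steps, its disk has center (-1/24, 11/24), radius 1/96
s2: after 2 affine steps, its disk has center (-1/24, 1/2), radius 1/96
s1: after 1 affine step, its disk has center (-1/2, 0), radius 1/10


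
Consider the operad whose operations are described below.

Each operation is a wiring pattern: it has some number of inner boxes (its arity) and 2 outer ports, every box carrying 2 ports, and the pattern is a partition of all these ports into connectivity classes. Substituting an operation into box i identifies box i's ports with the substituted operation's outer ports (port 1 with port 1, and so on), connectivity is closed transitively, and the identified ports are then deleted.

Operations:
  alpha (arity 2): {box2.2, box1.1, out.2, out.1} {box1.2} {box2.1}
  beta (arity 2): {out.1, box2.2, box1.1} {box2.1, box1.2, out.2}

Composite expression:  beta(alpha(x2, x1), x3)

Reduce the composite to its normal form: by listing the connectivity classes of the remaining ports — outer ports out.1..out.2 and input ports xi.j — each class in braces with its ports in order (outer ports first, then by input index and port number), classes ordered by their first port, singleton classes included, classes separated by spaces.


{out.1, out.2, x1.2, x2.1, x3.1, x3.2} {x1.1} {x2.2}


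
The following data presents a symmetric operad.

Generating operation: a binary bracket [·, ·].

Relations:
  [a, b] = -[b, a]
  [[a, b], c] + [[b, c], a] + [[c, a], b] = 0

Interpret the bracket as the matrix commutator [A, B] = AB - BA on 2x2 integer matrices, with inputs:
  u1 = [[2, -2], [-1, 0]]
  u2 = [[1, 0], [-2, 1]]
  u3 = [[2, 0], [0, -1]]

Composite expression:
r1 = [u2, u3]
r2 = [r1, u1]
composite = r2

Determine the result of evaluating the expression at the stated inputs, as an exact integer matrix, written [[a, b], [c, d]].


[u2, u3] = [[0, 0], [-6, 0]]
[[u2, u3], u1] = [[-12, 0], [-12, 12]]

[[-12, 0], [-12, 12]]


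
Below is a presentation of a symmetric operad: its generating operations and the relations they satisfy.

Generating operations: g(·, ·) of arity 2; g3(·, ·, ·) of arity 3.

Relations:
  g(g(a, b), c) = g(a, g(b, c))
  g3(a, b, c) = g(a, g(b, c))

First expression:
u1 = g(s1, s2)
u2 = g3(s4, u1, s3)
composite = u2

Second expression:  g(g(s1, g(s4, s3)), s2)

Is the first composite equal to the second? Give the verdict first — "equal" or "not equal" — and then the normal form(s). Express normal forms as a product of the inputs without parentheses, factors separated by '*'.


not equal; the first gives s4 * s1 * s2 * s3 and the second s1 * s4 * s3 * s2

The first expression, normalized: s4 * s1 * s2 * s3
The second expression, normalized: s1 * s4 * s3 * s2
They disagree, so not equal.


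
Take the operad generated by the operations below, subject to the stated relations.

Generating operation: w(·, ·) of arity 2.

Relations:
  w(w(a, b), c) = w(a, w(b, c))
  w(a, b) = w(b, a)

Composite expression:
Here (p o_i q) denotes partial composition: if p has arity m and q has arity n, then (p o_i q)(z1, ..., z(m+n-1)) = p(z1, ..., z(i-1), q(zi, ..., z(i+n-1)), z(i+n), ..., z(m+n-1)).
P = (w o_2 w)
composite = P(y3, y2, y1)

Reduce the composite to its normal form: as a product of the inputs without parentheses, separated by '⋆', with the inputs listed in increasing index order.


y1 ⋆ y2 ⋆ y3

Reordering under w is free, so list the y-inputs canonically.
w(y2, y1) reduces to y2 ⋆ y1
w(y3, w(y2, y1)) reduces to y3 ⋆ y2 ⋆ y1
reordering the factors by index: y1 ⋆ y2 ⋆ y3


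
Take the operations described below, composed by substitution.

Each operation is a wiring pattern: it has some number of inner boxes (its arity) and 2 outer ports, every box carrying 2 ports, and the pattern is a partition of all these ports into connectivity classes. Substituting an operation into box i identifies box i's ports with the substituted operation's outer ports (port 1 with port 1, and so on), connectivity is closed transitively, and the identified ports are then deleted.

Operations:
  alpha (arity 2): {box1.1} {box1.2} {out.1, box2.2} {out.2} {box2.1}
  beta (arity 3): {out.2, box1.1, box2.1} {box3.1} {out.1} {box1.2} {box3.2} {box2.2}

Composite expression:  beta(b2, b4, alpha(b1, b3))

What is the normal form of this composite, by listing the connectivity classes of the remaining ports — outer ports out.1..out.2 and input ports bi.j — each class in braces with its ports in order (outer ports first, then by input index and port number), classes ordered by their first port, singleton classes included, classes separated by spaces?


After gluing at beta, chains via deleted ports link the b-ports.
composing alpha on (b1, b3), with out.j its own outer ports: {out.1, b3.2} {out.2} {b1.1} {b1.2} {b3.1}
composing beta on (b2, b4, b1, b3), with out.j its own outer ports: {out.1} {out.2, b2.1, b4.1} {b1.1} {b1.2} {b2.2} {b3.1} {b3.2} {b4.2}

{out.1} {out.2, b2.1, b4.1} {b1.1} {b1.2} {b2.2} {b3.1} {b3.2} {b4.2}


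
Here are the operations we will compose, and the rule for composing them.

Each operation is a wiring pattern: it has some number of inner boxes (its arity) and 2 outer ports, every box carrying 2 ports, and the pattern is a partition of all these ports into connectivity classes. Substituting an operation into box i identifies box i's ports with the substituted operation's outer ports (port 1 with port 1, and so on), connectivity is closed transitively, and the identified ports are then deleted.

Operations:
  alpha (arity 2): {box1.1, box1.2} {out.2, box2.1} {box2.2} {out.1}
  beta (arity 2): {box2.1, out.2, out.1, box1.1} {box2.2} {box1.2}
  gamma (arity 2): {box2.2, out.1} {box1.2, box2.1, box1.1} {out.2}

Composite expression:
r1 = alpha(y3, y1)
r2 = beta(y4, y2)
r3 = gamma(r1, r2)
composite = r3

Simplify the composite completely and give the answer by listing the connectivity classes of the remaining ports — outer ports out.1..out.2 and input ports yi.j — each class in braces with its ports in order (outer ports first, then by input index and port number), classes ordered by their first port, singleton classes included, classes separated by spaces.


{out.1, y1.1, y2.1, y4.1} {out.2} {y1.2} {y2.2} {y3.1, y3.2} {y4.2}


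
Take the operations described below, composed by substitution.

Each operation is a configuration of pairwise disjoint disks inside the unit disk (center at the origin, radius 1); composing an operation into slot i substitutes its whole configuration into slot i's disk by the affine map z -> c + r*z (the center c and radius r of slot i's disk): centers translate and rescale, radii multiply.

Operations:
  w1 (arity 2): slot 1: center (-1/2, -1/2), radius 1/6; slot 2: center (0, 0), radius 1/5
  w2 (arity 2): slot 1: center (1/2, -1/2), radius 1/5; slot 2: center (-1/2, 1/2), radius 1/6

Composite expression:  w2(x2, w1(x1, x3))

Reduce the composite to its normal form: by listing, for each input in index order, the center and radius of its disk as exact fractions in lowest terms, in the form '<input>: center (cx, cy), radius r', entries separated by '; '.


x1: center (-7/12, 5/12), radius 1/36; x2: center (1/2, -1/2), radius 1/5; x3: center (-1/2, 1/2), radius 1/30


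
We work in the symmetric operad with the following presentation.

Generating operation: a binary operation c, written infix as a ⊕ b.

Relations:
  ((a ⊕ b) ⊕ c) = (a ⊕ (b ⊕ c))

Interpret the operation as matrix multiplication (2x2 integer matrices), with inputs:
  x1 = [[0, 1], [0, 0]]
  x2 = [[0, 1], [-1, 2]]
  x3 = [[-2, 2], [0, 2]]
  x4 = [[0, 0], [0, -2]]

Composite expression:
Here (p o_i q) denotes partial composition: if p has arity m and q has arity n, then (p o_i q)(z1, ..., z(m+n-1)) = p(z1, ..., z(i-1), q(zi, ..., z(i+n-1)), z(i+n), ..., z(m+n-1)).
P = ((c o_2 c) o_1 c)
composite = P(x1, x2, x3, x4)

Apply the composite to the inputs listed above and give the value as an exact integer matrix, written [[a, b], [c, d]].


(x1 ⊕ x2) = [[-1, 2], [0, 0]]
(x3 ⊕ x4) = [[0, -4], [0, -4]]
((x1 ⊕ x2) ⊕ (x3 ⊕ x4)) = [[0, -4], [0, 0]]

[[0, -4], [0, 0]]


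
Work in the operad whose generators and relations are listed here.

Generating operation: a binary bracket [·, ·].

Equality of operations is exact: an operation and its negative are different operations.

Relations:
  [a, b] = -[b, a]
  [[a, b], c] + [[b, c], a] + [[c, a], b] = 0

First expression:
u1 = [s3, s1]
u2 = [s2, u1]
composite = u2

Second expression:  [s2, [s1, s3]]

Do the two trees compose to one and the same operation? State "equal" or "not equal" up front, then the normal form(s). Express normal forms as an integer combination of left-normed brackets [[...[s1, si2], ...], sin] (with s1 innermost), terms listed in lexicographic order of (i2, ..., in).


not equal: they reduce to [[s1, s3], s2] and -[[s1, s3], s2]


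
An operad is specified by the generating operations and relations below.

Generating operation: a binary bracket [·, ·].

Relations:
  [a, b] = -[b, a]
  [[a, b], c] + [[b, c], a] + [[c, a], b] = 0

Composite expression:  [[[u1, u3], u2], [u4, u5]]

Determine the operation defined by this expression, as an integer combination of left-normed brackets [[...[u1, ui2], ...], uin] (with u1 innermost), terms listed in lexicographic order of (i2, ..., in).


In the tensor algebra, words opening u1 carry the u1-anchored form.
Composite bracket: [[[u1, u3], u2], [u4, u5]]
Each bracket splits as ab - ba, giving 16 signed words (2^4 = 16).
The u1-initial words carry the normal form:
  u1u3u2u4u5 (sign +1) contributes +[[[[u1, u3], u2], u4], u5]
  u1u3u2u5u4 (sign -1) contributes -[[[[u1, u3], u2], u5], u4]

[[[[u1, u3], u2], u4], u5] - [[[[u1, u3], u2], u5], u4]


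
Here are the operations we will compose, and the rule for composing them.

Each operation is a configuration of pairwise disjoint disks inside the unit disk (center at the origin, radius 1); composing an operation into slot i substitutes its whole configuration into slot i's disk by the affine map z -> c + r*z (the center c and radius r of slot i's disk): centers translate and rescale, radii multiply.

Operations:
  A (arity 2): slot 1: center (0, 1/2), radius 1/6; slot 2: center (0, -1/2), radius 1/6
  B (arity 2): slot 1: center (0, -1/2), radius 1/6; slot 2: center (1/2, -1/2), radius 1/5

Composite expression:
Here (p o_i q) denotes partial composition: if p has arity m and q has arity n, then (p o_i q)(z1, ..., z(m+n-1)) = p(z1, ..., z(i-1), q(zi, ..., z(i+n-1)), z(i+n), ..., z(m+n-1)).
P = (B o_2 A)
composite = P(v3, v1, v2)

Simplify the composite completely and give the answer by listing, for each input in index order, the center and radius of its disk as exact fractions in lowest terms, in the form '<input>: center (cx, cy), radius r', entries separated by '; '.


v1: center (1/2, -2/5), radius 1/30; v2: center (1/2, -3/5), radius 1/30; v3: center (0, -1/2), radius 1/6

Each v-disk chains the slot maps above it in B; radii multiply.
input v3: applying the 1 nested substitution gives center (0, -1/2), radius 1/6
input v1: applying the 2 nested substitutions gives center (1/2, -2/5), radius 1/30
input v2: applying the 2 nested substitutions gives center (1/2, -3/5), radius 1/30


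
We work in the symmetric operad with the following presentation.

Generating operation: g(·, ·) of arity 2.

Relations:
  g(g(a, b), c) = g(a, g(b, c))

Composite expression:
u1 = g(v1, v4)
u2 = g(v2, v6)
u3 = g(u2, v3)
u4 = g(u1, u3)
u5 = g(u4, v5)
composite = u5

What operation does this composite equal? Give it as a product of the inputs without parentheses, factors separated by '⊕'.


The g-tree's shape is irrelevant; the v-reading-order decides.
g(v1, v4) flattens to v1 ⊕ v4
g(v2, v6) flattens to v2 ⊕ v6
g(g(v2, v6), v3) flattens to v2 ⊕ v6 ⊕ v3
g(g(v1, v4), g(g(v2, v6), v3)) flattens to v1 ⊕ v4 ⊕ v2 ⊕ v6 ⊕ v3
g(g(g(v1, v4), g(g(v2, v6), v3)), v5) flattens to v1 ⊕ v4 ⊕ v2 ⊕ v6 ⊕ v3 ⊕ v5

v1 ⊕ v4 ⊕ v2 ⊕ v6 ⊕ v3 ⊕ v5


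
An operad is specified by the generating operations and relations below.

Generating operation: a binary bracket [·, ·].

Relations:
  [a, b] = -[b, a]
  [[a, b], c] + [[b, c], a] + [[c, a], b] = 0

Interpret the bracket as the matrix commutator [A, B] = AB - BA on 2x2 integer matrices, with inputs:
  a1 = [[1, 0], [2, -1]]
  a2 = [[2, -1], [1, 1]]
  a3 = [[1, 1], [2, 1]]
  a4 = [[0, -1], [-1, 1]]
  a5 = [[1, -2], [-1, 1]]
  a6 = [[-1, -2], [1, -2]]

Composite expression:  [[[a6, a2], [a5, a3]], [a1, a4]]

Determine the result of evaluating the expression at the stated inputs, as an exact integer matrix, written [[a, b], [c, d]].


[[0, -24], [0, 0]]

[a6, a2] = [[-1, 1], [0, 1]]
[a5, a3] = [[-3, 0], [0, 3]]
[[a6, a2], [a5, a3]] = [[0, 6], [0, 0]]
[a1, a4] = [[2, -2], [0, -2]]
[[[a6, a2], [a5, a3]], [a1, a4]] = [[0, -24], [0, 0]]


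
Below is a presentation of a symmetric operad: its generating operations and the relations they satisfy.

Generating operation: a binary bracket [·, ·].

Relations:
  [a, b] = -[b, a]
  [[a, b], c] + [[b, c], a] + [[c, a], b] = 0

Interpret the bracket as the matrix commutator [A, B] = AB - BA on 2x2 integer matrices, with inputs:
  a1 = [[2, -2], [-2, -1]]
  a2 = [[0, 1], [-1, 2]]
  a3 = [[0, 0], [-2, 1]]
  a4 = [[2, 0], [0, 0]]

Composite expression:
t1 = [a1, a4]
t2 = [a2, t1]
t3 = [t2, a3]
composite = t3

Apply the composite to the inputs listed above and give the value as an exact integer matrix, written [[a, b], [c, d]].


[[16, -8], [8, -16]]

[a1, a4] = [[0, 4], [-4, 0]]
[a2, [a1, a4]] = [[0, -8], [-8, 0]]
[[a2, [a1, a4]], a3] = [[16, -8], [8, -16]]


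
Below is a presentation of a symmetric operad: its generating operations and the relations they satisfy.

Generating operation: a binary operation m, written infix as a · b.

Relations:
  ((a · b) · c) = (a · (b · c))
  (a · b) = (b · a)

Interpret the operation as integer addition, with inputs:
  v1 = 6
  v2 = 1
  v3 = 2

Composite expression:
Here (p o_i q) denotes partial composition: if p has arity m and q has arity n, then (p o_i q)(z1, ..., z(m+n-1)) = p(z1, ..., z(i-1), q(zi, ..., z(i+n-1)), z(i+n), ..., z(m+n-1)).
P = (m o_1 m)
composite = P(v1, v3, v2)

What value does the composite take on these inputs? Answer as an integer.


9

(v1 · v3) = 8
((v1 · v3) · v2) = 9


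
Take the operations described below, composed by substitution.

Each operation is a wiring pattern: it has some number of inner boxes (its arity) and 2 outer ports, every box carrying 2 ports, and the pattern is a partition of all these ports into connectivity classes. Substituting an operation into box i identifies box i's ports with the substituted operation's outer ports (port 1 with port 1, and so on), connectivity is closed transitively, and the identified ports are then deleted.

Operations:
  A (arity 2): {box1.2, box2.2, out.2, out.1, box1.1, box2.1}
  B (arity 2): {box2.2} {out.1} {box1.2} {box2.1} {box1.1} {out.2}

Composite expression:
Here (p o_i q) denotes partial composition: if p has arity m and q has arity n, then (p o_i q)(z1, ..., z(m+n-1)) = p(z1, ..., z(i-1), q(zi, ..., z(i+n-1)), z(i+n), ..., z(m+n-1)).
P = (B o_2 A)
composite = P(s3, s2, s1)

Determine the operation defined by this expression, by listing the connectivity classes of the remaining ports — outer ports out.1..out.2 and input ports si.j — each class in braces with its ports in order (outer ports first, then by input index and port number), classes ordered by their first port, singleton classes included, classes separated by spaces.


{out.1} {out.2} {s1.1, s1.2, s2.1, s2.2} {s3.1} {s3.2}

Treat the ports identified at B as solder joints: merge, then drop.
A over (s2, s1) gives {out.1, out.2, s1.1, s1.2, s2.1, s2.2}, out.j being that stage's outer ports
B over (s3, s2, s1) gives {out.1} {out.2} {s1.1, s1.2, s2.1, s2.2} {s3.1} {s3.2}, out.j being that stage's outer ports


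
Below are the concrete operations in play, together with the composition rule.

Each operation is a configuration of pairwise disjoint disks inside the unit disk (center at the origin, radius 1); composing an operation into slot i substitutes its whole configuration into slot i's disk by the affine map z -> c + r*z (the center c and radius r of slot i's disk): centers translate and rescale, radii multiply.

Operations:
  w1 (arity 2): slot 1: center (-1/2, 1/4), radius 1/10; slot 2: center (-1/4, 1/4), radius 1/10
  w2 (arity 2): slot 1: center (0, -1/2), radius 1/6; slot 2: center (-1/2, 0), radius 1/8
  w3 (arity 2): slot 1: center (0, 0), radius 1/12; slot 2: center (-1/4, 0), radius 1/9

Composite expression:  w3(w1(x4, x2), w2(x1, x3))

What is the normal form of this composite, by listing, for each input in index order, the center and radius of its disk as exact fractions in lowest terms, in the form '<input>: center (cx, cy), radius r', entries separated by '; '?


x1: center (-1/4, -1/18), radius 1/54; x2: center (-1/48, 1/48), radius 1/120; x3: center (-11/36, 0), radius 1/72; x4: center (-1/24, 1/48), radius 1/120

Only the slot chain above each x matters under w3; compose those maps.
input x4: applying the 2 nested substitutions gives center (-1/24, 1/48), radius 1/120
input x2: applying the 2 nested substitutions gives center (-1/48, 1/48), radius 1/120
input x1: applying the 2 nested substitutions gives center (-1/4, -1/18), radius 1/54
input x3: applying the 2 nested substitutions gives center (-11/36, 0), radius 1/72


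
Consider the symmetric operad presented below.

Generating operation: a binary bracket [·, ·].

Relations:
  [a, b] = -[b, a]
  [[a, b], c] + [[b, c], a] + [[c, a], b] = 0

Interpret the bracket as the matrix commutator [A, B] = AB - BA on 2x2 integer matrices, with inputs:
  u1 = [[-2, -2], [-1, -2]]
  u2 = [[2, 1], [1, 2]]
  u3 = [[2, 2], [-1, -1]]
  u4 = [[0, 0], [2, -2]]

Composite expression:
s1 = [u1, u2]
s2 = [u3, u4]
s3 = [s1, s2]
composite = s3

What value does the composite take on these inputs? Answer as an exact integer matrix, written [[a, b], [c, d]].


[u1, u2] = [[-1, 0], [0, 1]]
[u3, u4] = [[4, -4], [-8, -4]]
[[u1, u2], [u3, u4]] = [[0, 8], [-16, 0]]

[[0, 8], [-16, 0]]


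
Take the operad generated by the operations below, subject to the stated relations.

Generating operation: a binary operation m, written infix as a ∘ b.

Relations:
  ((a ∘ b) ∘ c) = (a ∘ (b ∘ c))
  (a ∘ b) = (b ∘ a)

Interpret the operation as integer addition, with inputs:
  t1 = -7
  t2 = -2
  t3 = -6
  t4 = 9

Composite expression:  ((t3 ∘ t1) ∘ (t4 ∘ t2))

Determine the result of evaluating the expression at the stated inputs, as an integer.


(t3 ∘ t1) = -13
(t4 ∘ t2) = 7
((t3 ∘ t1) ∘ (t4 ∘ t2)) = -6

-6


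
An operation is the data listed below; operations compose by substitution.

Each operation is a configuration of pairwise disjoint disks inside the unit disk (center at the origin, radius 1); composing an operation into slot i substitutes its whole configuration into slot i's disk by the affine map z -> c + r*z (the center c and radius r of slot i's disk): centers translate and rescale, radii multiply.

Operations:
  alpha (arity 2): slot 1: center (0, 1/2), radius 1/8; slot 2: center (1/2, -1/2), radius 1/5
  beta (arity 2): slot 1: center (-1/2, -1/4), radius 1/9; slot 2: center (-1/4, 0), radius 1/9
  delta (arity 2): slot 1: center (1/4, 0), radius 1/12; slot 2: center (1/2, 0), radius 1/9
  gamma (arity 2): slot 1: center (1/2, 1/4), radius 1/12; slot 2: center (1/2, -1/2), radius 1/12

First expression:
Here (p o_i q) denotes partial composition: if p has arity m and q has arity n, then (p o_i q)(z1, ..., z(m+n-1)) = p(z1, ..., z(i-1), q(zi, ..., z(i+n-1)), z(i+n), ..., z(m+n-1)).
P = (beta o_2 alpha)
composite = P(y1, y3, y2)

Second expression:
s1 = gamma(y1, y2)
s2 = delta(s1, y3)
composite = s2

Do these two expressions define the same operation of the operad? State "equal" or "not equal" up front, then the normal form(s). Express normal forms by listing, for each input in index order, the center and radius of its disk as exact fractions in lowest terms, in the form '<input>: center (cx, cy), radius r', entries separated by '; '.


not equal — first y1: center (-1/2, -1/4), radius 1/9; y2: center (-7/36, -1/18), radius 1/45; y3: center (-1/4, 1/18), radius 1/72, second y1: center (7/24, 1/48), radius 1/144; y2: center (7/24, -1/24), radius 1/144; y3: center (1/2, 0), radius 1/9

The first expression, normalized: y1: center (-1/2, -1/4), radius 1/9; y2: center (-7/36, -1/18), radius 1/45; y3: center (-1/4, 1/18), radius 1/72
The second expression, normalized: y1: center (7/24, 1/48), radius 1/144; y2: center (7/24, -1/24), radius 1/144; y3: center (1/2, 0), radius 1/9
Distinct normal forms: not equal.


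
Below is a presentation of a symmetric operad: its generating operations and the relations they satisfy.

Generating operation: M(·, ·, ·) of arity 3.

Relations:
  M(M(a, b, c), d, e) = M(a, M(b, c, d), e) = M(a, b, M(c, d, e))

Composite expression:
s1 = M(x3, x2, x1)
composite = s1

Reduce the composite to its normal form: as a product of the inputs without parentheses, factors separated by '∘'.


x3 ∘ x2 ∘ x1

All parenthesizations of M agree; list the x-inputs left to right.
M(x3, x2, x1) unparenthesizes to x3 ∘ x2 ∘ x1


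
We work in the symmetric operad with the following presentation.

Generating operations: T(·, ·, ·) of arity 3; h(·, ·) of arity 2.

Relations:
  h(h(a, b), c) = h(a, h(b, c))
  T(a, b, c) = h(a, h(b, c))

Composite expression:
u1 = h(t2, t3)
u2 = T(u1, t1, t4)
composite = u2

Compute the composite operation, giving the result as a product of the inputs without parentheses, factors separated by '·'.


t2 · t3 · t1 · t4

Under associativity of T, the answer is the t's in reading order.
h(t2, t3) spells out as t2 · t3
T(h(t2, t3), t1, t4) spells out as t2 · t3 · t1 · t4


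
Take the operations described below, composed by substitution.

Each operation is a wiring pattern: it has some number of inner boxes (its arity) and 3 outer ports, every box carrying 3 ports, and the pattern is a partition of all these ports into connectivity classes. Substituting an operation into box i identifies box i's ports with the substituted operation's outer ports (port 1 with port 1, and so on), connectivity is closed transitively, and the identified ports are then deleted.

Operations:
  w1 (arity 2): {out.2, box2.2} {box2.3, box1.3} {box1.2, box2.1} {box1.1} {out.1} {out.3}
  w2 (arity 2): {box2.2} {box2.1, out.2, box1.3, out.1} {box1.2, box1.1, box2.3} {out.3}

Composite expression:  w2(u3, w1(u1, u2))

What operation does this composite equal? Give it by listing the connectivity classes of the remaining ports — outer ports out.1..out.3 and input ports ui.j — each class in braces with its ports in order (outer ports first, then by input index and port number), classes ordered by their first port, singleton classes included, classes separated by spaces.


{out.1, out.2, u3.3} {out.3} {u1.1} {u1.2, u2.1} {u1.3, u2.3} {u2.2} {u3.1, u3.2}

Substituting into w2 glues patterns; closure does the rest.
the subtree at w1 composes to {out.1} {out.2, u2.2} {out.3} {u1.1} {u1.2, u2.1} {u1.3, u2.3} on (u1, u2); out.j = own outer ports
the subtree at w2 composes to {out.1, out.2, u3.3} {out.3} {u1.1} {u1.2, u2.1} {u1.3, u2.3} {u2.2} {u3.1, u3.2} on (u3, u1, u2); out.j = own outer ports


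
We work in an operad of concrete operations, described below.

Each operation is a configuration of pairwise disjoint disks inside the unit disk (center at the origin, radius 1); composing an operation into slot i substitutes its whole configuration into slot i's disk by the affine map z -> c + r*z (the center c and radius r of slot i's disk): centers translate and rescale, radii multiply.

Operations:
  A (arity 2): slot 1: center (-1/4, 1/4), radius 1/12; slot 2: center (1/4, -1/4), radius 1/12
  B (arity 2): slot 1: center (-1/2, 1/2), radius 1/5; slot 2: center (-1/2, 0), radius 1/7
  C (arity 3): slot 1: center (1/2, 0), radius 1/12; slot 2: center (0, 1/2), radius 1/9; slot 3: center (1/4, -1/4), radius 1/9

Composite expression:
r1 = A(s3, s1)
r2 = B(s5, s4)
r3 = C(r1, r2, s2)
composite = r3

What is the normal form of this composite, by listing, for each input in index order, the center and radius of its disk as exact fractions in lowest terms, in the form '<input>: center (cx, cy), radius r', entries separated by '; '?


s1: center (25/48, -1/48), radius 1/144; s2: center (1/4, -1/4), radius 1/9; s3: center (23/48, 1/48), radius 1/144; s4: center (-1/18, 1/2), radius 1/63; s5: center (-1/18, 5/9), radius 1/45

Only the slot chain above each s matters under C; compose those maps.
input s3: applying the 2 nested substitutions gives center (23/48, 1/48), radius 1/144
input s1: applying the 2 nested substitutions gives center (25/48, -1/48), radius 1/144
input s5: applying the 2 nested substitutions gives center (-1/18, 5/9), radius 1/45
input s4: applying the 2 nested substitutions gives center (-1/18, 1/2), radius 1/63
input s2: applying the 1 nested substitution gives center (1/4, -1/4), radius 1/9


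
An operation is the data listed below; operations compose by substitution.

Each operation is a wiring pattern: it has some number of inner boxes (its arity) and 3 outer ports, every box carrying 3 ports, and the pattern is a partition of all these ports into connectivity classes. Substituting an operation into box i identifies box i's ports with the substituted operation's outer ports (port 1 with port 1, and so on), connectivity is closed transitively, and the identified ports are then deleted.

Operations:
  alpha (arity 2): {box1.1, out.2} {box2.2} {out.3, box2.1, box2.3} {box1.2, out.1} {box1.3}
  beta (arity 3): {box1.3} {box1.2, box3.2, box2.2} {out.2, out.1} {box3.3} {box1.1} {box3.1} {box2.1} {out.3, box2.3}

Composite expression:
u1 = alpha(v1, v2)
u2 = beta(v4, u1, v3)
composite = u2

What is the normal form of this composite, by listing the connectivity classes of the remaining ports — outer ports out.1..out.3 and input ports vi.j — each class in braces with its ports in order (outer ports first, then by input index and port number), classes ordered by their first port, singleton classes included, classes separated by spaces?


{out.1, out.2} {out.3, v2.1, v2.3} {v1.1, v3.2, v4.2} {v1.2} {v1.3} {v2.2} {v3.1} {v3.3} {v4.1} {v4.3}

Treat the ports identified at beta as solder joints: merge, then drop.
alpha over (v1, v2) gives {out.1, v1.2} {out.2, v1.1} {out.3, v2.1, v2.3} {v1.3} {v2.2}, out.j being that stage's outer ports
beta over (v4, v1, v2, v3) gives {out.1, out.2} {out.3, v2.1, v2.3} {v1.1, v3.2, v4.2} {v1.2} {v1.3} {v2.2} {v3.1} {v3.3} {v4.1} {v4.3}, out.j being that stage's outer ports


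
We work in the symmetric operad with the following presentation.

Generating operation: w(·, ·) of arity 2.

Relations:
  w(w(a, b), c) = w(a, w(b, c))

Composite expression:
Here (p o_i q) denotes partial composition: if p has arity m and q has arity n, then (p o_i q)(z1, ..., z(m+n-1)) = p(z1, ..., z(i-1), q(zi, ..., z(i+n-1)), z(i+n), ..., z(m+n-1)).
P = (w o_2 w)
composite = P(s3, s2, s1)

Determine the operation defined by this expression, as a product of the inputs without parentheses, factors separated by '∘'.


s3 ∘ s2 ∘ s1

All parenthesizations of w agree; list the s-inputs left to right.
w(s2, s1) unparenthesizes to s2 ∘ s1
w(s3, w(s2, s1)) unparenthesizes to s3 ∘ s2 ∘ s1


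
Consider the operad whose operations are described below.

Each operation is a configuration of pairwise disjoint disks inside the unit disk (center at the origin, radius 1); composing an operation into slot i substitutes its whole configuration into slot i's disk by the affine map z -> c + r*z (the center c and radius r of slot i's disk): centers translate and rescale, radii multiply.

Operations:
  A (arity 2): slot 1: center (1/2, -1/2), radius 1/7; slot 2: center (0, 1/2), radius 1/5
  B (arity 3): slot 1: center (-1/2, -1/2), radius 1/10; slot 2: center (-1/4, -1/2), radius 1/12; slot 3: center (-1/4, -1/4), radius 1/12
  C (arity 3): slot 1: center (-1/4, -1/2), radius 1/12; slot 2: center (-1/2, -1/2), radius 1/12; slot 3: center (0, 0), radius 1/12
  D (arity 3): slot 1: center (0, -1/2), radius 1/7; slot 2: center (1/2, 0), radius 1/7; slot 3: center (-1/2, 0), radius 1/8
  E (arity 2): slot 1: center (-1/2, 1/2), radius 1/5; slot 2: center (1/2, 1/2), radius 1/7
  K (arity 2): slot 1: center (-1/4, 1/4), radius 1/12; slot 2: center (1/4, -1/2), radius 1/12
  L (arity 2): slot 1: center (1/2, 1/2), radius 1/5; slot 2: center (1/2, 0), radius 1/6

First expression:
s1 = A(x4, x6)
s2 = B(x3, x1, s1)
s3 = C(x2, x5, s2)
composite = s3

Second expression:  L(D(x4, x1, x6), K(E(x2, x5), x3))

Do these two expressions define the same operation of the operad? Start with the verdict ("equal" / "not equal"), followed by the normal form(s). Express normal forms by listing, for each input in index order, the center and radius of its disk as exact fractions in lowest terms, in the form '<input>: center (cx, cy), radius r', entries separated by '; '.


not equal; first: x1: center (-1/48, -1/24), radius 1/144; x2: center (-1/4, -1/2), radius 1/12; x3: center (-1/24, -1/24), radius 1/120; x4: center (-5/288, -7/288), radius 1/1008; x5: center (-1/2, -1/2), radius 1/12; x6: center (-1/48, -5/288), radius 1/720; second: x1: center (3/5, 1/2), radius 1/35; x2: center (65/144, 7/144), radius 1/360; x3: center (13/24, -1/12), radius 1/72; x4: center (1/2, 2/5), radius 1/35; x5: center (67/144, 7/144), radius 1/504; x6: center (2/5, 1/2), radius 1/40

Normal form of the first expression: x1: center (-1/48, -1/24), radius 1/144; x2: center (-1/4, -1/2), radius 1/12; x3: center (-1/24, -1/24), radius 1/120; x4: center (-5/288, -7/288), radius 1/1008; x5: center (-1/2, -1/2), radius 1/12; x6: center (-1/48, -5/288), radius 1/720
Normal form of the second expression: x1: center (3/5, 1/2), radius 1/35; x2: center (65/144, 7/144), radius 1/360; x3: center (13/24, -1/12), radius 1/72; x4: center (1/2, 2/5), radius 1/35; x5: center (67/144, 7/144), radius 1/504; x6: center (2/5, 1/2), radius 1/40
No match — not equal.


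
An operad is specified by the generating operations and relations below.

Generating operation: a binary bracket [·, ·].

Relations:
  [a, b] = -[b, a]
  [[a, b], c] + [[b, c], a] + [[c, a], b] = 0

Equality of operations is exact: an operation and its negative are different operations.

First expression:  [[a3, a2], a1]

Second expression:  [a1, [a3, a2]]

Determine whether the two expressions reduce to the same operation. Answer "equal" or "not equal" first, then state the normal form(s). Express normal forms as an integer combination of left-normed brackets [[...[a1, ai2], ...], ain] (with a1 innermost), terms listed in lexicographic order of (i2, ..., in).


not equal: they reduce to [[a1, a2], a3] - [[a1, a3], a2] and -[[a1, a2], a3] + [[a1, a3], a2]

The first composite normalizes to [[a1, a2], a3] - [[a1, a3], a2]
The second composite normalizes to -[[a1, a2], a3] + [[a1, a3], a2]
The normal forms differ: not equal.


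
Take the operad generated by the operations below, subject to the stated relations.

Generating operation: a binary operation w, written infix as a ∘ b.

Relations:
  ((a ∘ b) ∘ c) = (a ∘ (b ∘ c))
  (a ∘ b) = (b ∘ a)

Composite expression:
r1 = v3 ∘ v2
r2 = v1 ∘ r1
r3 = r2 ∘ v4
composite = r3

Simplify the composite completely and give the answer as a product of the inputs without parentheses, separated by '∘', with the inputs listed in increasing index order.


Any arrangement under w is one operation, so sort the v-inputs.
(v3 ∘ v2) collapses to v3 ∘ v2
(v1 ∘ (v3 ∘ v2)) collapses to v1 ∘ v3 ∘ v2
((v1 ∘ (v3 ∘ v2)) ∘ v4) collapses to v1 ∘ v3 ∘ v2 ∘ v4
commutativity sorts the factors: v1 ∘ v2 ∘ v3 ∘ v4

v1 ∘ v2 ∘ v3 ∘ v4


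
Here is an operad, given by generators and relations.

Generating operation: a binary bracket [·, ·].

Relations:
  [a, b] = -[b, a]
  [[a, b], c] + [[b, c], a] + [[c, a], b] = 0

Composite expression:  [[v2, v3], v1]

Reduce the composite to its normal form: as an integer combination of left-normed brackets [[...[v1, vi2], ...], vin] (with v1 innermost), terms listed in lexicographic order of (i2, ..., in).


-[[v1, v2], v3] + [[v1, v3], v2]


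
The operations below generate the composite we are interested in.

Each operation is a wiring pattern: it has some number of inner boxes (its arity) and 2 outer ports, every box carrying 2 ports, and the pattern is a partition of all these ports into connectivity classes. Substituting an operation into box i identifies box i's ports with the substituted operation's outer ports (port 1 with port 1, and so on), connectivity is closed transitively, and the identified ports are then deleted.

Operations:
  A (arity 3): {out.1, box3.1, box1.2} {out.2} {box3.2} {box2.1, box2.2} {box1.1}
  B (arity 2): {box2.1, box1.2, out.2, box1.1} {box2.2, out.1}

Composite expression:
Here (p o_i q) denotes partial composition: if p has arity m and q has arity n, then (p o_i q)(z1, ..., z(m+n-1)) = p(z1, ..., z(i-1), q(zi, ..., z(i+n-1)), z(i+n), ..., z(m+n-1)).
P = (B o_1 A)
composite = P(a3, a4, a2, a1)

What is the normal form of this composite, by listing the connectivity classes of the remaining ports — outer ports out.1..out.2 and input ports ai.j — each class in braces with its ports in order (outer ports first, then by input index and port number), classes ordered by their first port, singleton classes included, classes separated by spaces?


Two ports join when wires chain via B-identified ports.
the subtree at A composes to {out.1, a2.1, a3.2} {out.2} {a2.2} {a3.1} {a4.1, a4.2} on (a3, a4, a2); out.j = own outer ports
the subtree at B composes to {out.1, a1.2} {out.2, a1.1, a2.1, a3.2} {a2.2} {a3.1} {a4.1, a4.2} on (a3, a4, a2, a1); out.j = own outer ports

{out.1, a1.2} {out.2, a1.1, a2.1, a3.2} {a2.2} {a3.1} {a4.1, a4.2}
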